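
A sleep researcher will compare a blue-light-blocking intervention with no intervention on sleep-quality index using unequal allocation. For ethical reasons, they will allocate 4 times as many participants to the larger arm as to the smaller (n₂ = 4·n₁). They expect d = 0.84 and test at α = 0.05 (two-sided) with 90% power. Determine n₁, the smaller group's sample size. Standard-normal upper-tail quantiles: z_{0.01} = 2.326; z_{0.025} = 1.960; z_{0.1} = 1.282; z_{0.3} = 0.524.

n₁ = 19

With allocation ratio k = n₂/n₁ = 4, Var(x̄₁−x̄₂) = σ²(1/n₁ + 1/(k·n₁)) = σ²·(k+1)/(k·n₁).
So n₁ = (1 + 1/k)·((z_{α/2} + z_β)/d)² = 1.250 × (3.242/0.84)².
n₁ = 1.250 × 14.90 = 18.6.
Round up: n₁ = 19, giving n₂ = 4 × 19 = 76.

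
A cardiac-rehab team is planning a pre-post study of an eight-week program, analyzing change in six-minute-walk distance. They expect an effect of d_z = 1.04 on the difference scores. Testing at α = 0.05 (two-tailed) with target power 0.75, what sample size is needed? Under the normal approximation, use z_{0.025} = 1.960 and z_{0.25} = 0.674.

For a paired (one-sample on differences) test: n = ((z_{α/2} + z_β) / d)².
z_{α/2} + z_β = 1.960 + 0.674 = 2.634.
n = (2.634 / 1.04)² = 2.533² = 6.41.
Round up.

n = 7 pairs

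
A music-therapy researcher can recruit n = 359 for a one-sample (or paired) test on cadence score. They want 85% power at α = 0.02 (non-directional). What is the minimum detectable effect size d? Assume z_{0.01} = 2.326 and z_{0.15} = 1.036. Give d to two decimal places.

d_min ≈ 0.18

For a single sample (or paired design) of n = 359: d_min = (z_{α/2} + z_β)/√n.
z-sum = 2.326 + 1.036 = 3.362.
d_min = 3.362 / √359 = 3.362 / 18.947 = 0.177.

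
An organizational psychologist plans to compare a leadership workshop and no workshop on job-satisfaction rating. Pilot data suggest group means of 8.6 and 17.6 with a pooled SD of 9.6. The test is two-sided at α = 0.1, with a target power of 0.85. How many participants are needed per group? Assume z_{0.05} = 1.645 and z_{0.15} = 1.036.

n = 17 per group

Cohen's d = |M₁ − M₂| / SD_pooled = |8.6 − 17.6| / 9.6 = 9.0 / 9.6 = 0.938.
For two independent groups with equal n: n = 2·((z_{α/2} + z_β) / d)².
z_{α/2} + z_β = 1.645 + 1.036 = 2.681.
n = 2 × (2.681 / 0.938)² = 2 × 2.858² = 2 × 8.17 = 16.3.
Round up to the next whole participant.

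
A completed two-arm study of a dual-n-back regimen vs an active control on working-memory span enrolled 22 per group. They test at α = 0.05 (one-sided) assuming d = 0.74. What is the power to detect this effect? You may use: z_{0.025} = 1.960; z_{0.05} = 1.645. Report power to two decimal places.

For two equal groups, power = Φ(d·√(n/2) − z_{α}).
d·√(n/2) = 0.74 × √(22/2) = 0.74 × 3.317 = 2.454.
z_β = 2.454 − 1.645 = 0.809.
Power = Φ(0.809) = 0.791.

power ≈ 0.79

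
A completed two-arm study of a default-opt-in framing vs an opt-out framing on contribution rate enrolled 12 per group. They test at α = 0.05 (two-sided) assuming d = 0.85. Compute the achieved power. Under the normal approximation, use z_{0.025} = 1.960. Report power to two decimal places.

For two equal groups, power = Φ(d·√(n/2) − z_{α/2}).
d·√(n/2) = 0.85 × √(12/2) = 0.85 × 2.449 = 2.082.
z_β = 2.082 − 1.960 = 0.122.
Power = Φ(0.122) = 0.549.

power ≈ 0.55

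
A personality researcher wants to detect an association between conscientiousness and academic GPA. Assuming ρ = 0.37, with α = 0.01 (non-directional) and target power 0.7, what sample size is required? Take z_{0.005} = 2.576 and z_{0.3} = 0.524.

n = 67

Fisher's z: C = ½·ln((1+r)/(1−r)) = ½·ln(2.1746) = 0.3884.
n = ((z_{α/2} + z_β)/C)² + 3.
(2.576 + 0.524) / 0.3884 = 3.100 / 0.3884 = 7.981.
n = 7.981² + 3 = 63.70 + 3 = 66.7.
Round up.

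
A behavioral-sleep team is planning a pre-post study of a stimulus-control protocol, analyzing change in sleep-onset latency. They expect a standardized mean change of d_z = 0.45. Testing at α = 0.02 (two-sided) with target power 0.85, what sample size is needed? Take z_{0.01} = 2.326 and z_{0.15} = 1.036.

n = 56 pairs

For a paired (one-sample on differences) test: n = ((z_{α/2} + z_β) / d)².
z_{α/2} + z_β = 2.326 + 1.036 = 3.362.
n = (3.362 / 0.45)² = 7.471² = 55.82.
Round up.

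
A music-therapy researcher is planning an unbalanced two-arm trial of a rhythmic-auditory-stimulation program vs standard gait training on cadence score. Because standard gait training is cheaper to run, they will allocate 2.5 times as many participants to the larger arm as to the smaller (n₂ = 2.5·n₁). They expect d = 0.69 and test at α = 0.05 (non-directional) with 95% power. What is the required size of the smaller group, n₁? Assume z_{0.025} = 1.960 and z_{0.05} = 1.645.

With allocation ratio k = n₂/n₁ = 2.5, Var(x̄₁−x̄₂) = σ²(1/n₁ + 1/(k·n₁)) = σ²·(k+1)/(k·n₁).
So n₁ = (1 + 1/k)·((z_{α/2} + z_β)/d)² = 1.400 × (3.605/0.69)².
n₁ = 1.400 × 27.30 = 38.2.
Round up: n₁ = 39, giving n₂ = ⌈2.5 × 39⌉ = ⌈97.5⌉ = 98.

n₁ = 39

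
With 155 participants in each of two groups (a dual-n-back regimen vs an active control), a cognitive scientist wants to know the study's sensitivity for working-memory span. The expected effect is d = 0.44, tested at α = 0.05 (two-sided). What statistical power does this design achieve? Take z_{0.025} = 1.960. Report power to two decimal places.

For two equal groups, power = Φ(d·√(n/2) − z_{α/2}).
d·√(n/2) = 0.44 × √(155/2) = 0.44 × 8.803 = 3.873.
z_β = 3.873 − 1.960 = 1.913.
Power = Φ(1.913) = 0.972.

power ≈ 0.97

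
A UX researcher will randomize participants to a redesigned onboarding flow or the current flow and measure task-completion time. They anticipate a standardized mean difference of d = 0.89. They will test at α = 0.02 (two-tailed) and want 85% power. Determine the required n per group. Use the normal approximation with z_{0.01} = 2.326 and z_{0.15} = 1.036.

For two independent groups with equal n: n = 2·((z_{α/2} + z_β) / d)².
z_{α/2} + z_β = 2.326 + 1.036 = 3.362.
n = 2 × (3.362 / 0.89)² = 2 × 3.778² = 2 × 14.27 = 28.5.
Round up to the next whole participant.

n = 29 per group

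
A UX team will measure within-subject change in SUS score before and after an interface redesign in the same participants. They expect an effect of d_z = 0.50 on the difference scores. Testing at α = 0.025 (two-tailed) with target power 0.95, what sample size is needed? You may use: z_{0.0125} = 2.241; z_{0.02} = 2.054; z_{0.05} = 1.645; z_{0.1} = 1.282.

n = 61 pairs

For a paired (one-sample on differences) test: n = ((z_{α/2} + z_β) / d)².
z_{α/2} + z_β = 2.241 + 1.645 = 3.886.
n = (3.886 / 0.50)² = 7.772² = 60.40.
Round up.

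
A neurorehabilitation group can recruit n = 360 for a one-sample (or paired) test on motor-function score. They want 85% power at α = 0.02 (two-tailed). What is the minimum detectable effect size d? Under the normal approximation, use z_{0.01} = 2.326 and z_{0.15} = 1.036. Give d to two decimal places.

For a single sample (or paired design) of n = 360: d_min = (z_{α/2} + z_β)/√n.
z-sum = 2.326 + 1.036 = 3.362.
d_min = 3.362 / √360 = 3.362 / 18.974 = 0.177.

d_min ≈ 0.18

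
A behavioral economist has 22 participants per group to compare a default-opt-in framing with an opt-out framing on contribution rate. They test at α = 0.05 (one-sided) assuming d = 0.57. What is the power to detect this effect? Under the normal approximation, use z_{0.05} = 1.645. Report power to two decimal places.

power ≈ 0.60

For two equal groups, power = Φ(d·√(n/2) − z_{α}).
d·√(n/2) = 0.57 × √(22/2) = 0.57 × 3.317 = 1.890.
z_β = 1.890 − 1.645 = 0.245.
Power = Φ(0.245) = 0.597.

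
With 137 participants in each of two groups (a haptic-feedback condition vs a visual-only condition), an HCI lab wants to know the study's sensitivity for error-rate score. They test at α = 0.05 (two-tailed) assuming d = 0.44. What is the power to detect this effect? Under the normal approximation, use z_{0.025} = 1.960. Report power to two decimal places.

For two equal groups, power = Φ(d·√(n/2) − z_{α/2}).
d·√(n/2) = 0.44 × √(137/2) = 0.44 × 8.276 = 3.642.
z_β = 3.642 − 1.960 = 1.682.
Power = Φ(1.682) = 0.954.

power ≈ 0.95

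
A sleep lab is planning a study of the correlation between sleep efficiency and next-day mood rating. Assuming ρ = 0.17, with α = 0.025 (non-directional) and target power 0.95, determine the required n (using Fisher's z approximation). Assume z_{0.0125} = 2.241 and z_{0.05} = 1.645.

n = 516

Fisher's z: C = ½·ln((1+r)/(1−r)) = ½·ln(1.4096) = 0.1717.
n = ((z_{α/2} + z_β)/C)² + 3.
(2.241 + 1.645) / 0.1717 = 3.886 / 0.1717 = 22.632.
n = 22.632² + 3 = 512.23 + 3 = 515.2.
Round up.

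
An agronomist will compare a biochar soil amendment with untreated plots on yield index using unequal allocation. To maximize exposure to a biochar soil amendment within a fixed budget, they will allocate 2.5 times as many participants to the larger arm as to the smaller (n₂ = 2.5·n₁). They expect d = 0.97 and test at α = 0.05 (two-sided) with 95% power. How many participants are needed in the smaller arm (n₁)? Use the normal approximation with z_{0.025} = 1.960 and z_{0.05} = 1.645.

With allocation ratio k = n₂/n₁ = 2.5, Var(x̄₁−x̄₂) = σ²(1/n₁ + 1/(k·n₁)) = σ²·(k+1)/(k·n₁).
So n₁ = (1 + 1/k)·((z_{α/2} + z_β)/d)² = 1.400 × (3.605/0.97)².
n₁ = 1.400 × 13.81 = 19.3.
Round up: n₁ = 20, giving n₂ = 2.5 × 20 = 50.

n₁ = 20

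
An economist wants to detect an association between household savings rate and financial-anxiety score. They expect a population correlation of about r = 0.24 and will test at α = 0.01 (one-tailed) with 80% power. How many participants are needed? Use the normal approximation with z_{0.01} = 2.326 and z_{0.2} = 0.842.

Fisher's z: C = ½·ln((1+r)/(1−r)) = ½·ln(1.6316) = 0.2448.
n = ((z_{α} + z_β)/C)² + 3.
(2.326 + 0.842) / 0.2448 = 3.168 / 0.2448 = 12.941.
n = 12.941² + 3 = 167.47 + 3 = 170.5.
Round up.

n = 171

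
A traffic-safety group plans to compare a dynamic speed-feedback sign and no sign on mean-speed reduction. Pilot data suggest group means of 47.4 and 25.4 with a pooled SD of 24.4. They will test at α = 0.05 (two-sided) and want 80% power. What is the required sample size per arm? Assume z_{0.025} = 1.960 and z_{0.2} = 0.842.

n = 20 per group

Cohen's d = |M₁ − M₂| / SD_pooled = |47.4 − 25.4| / 24.4 = 22.0 / 24.4 = 0.902.
For two independent groups with equal n: n = 2·((z_{α/2} + z_β) / d)².
z_{α/2} + z_β = 1.960 + 0.842 = 2.802.
n = 2 × (2.802 / 0.902)² = 2 × 3.106² = 2 × 9.65 = 19.3.
Round up to the next whole participant.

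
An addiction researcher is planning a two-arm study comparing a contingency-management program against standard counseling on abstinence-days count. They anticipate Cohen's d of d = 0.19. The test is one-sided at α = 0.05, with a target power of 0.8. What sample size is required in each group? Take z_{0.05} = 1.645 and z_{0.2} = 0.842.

For two independent groups with equal n: n = 2·((z_{α} + z_β) / d)².
z_{α} + z_β = 1.645 + 0.842 = 2.487.
n = 2 × (2.487 / 0.19)² = 2 × 13.089² = 2 × 171.33 = 342.7.
Round up to the next whole participant.

n = 343 per group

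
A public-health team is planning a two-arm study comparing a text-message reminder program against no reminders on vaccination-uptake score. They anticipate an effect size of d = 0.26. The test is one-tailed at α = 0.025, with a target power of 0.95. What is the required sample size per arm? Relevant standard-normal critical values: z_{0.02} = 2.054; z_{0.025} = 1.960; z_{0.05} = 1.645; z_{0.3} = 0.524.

n = 385 per group

For two independent groups with equal n: n = 2·((z_{α} + z_β) / d)².
z_{α} + z_β = 1.960 + 1.645 = 3.605.
n = 2 × (3.605 / 0.26)² = 2 × 13.865² = 2 × 192.25 = 384.5.
Round up to the next whole participant.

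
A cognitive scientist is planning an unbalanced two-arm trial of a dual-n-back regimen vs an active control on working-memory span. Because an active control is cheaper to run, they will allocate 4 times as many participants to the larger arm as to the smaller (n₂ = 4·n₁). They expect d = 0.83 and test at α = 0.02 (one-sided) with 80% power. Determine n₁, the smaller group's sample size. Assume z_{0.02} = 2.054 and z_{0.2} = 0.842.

n₁ = 16

With allocation ratio k = n₂/n₁ = 4, Var(x̄₁−x̄₂) = σ²(1/n₁ + 1/(k·n₁)) = σ²·(k+1)/(k·n₁).
So n₁ = (1 + 1/k)·((z_{α} + z_β)/d)² = 1.250 × (2.896/0.83)².
n₁ = 1.250 × 12.17 = 15.2.
Round up: n₁ = 16, giving n₂ = 4 × 16 = 64.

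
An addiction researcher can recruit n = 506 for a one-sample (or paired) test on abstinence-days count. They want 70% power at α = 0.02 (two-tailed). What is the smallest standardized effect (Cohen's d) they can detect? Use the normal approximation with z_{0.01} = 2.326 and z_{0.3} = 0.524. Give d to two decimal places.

For a single sample (or paired design) of n = 506: d_min = (z_{α/2} + z_β)/√n.
z-sum = 2.326 + 0.524 = 2.850.
d_min = 2.850 / √506 = 2.850 / 22.494 = 0.127.

d_min ≈ 0.13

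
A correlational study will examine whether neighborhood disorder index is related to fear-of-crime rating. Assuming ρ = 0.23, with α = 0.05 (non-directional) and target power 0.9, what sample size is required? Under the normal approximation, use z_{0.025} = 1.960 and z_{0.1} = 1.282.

Fisher's z: C = ½·ln((1+r)/(1−r)) = ½·ln(1.5974) = 0.2342.
n = ((z_{α/2} + z_β)/C)² + 3.
(1.960 + 1.282) / 0.2342 = 3.242 / 0.2342 = 13.843.
n = 13.843² + 3 = 191.63 + 3 = 194.6.
Round up.

n = 195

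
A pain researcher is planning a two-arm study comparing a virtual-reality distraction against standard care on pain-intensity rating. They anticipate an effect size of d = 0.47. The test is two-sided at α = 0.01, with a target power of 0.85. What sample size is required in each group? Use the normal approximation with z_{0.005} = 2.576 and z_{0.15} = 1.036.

n = 119 per group

For two independent groups with equal n: n = 2·((z_{α/2} + z_β) / d)².
z_{α/2} + z_β = 2.576 + 1.036 = 3.612.
n = 2 × (3.612 / 0.47)² = 2 × 7.685² = 2 × 59.06 = 118.1.
Round up to the next whole participant.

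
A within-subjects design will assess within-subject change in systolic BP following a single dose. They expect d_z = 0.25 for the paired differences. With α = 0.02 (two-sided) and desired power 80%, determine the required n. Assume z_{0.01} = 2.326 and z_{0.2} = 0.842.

For a paired (one-sample on differences) test: n = ((z_{α/2} + z_β) / d)².
z_{α/2} + z_β = 2.326 + 0.842 = 3.168.
n = (3.168 / 0.25)² = 12.672² = 160.58.
Round up.

n = 161 pairs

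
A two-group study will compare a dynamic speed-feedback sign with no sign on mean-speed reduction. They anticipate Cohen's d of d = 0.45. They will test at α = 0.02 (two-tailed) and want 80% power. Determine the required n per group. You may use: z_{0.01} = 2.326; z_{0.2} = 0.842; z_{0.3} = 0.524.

n = 100 per group

For two independent groups with equal n: n = 2·((z_{α/2} + z_β) / d)².
z_{α/2} + z_β = 2.326 + 0.842 = 3.168.
n = 2 × (3.168 / 0.45)² = 2 × 7.040² = 2 × 49.56 = 99.1.
Round up to the next whole participant.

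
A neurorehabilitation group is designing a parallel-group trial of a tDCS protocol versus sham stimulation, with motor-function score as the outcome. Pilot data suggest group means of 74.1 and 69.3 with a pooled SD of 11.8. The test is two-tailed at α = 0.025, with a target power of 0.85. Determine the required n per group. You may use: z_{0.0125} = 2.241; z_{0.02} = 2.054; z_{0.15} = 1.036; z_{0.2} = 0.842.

Cohen's d = |M₁ − M₂| / SD_pooled = |74.1 − 69.3| / 11.8 = 4.8 / 11.8 = 0.407.
For two independent groups with equal n: n = 2·((z_{α/2} + z_β) / d)².
z_{α/2} + z_β = 2.241 + 1.036 = 3.277.
n = 2 × (3.277 / 0.407)² = 2 × 8.052² = 2 × 64.83 = 129.7.
Round up to the next whole participant.

n = 130 per group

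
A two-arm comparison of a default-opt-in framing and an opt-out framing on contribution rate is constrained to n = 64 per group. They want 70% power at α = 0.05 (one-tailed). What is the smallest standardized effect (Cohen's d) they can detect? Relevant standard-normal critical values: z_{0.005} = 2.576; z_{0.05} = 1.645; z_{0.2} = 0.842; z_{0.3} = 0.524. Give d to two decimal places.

d_min ≈ 0.38

For two independent groups of n = 64 each: d_min = (z_{α} + z_β)·√(2/n).
z-sum = 1.645 + 0.524 = 2.169.
d_min = 2.169 × √(2/64) = 2.169 × 0.1768 = 0.383.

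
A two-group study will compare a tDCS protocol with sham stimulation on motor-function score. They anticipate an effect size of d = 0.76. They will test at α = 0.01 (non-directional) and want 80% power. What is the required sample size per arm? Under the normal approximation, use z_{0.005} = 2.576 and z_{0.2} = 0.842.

n = 41 per group

For two independent groups with equal n: n = 2·((z_{α/2} + z_β) / d)².
z_{α/2} + z_β = 2.576 + 0.842 = 3.418.
n = 2 × (3.418 / 0.76)² = 2 × 4.497² = 2 × 20.23 = 40.5.
Round up to the next whole participant.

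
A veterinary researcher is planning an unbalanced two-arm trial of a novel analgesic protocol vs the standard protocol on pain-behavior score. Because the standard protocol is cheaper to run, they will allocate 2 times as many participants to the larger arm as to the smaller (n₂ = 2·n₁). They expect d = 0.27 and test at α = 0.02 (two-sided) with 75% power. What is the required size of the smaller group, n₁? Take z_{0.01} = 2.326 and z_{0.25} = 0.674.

n₁ = 186

With allocation ratio k = n₂/n₁ = 2, Var(x̄₁−x̄₂) = σ²(1/n₁ + 1/(k·n₁)) = σ²·(k+1)/(k·n₁).
So n₁ = (1 + 1/k)·((z_{α/2} + z_β)/d)² = 1.500 × (3.000/0.27)².
n₁ = 1.500 × 123.46 = 185.2.
Round up: n₁ = 186, giving n₂ = 2 × 186 = 372.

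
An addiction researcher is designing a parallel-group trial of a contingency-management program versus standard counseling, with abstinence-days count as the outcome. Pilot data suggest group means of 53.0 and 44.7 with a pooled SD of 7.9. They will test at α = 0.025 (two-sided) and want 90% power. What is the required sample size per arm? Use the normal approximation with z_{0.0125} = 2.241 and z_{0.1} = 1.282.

Cohen's d = |M₁ − M₂| / SD_pooled = |53.0 − 44.7| / 7.9 = 8.3 / 7.9 = 1.051.
For two independent groups with equal n: n = 2·((z_{α/2} + z_β) / d)².
z_{α/2} + z_β = 2.241 + 1.282 = 3.523.
n = 2 × (3.523 / 1.051)² = 2 × 3.352² = 2 × 11.24 = 22.5.
Round up to the next whole participant.

n = 23 per group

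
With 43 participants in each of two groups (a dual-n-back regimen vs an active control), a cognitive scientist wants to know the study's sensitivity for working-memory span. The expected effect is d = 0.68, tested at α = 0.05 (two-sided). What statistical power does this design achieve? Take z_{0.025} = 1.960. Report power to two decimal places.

For two equal groups, power = Φ(d·√(n/2) − z_{α/2}).
d·√(n/2) = 0.68 × √(43/2) = 0.68 × 4.637 = 3.153.
z_β = 3.153 − 1.960 = 1.193.
Power = Φ(1.193) = 0.884.

power ≈ 0.88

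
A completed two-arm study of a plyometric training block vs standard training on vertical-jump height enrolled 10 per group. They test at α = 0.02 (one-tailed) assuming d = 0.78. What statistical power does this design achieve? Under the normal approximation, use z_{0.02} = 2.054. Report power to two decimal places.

For two equal groups, power = Φ(d·√(n/2) − z_{α}).
d·√(n/2) = 0.78 × √(10/2) = 0.78 × 2.236 = 1.744.
z_β = 1.744 − 2.054 = -0.310.
Power = Φ(-0.310) = 0.378.

power ≈ 0.38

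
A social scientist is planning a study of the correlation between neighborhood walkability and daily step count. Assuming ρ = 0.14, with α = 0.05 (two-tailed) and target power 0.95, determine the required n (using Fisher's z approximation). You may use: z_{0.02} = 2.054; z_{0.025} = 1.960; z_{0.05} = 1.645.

n = 658

Fisher's z: C = ½·ln((1+r)/(1−r)) = ½·ln(1.3256) = 0.1409.
n = ((z_{α/2} + z_β)/C)² + 3.
(1.960 + 1.645) / 0.1409 = 3.605 / 0.1409 = 25.586.
n = 25.586² + 3 = 654.62 + 3 = 657.6.
Round up.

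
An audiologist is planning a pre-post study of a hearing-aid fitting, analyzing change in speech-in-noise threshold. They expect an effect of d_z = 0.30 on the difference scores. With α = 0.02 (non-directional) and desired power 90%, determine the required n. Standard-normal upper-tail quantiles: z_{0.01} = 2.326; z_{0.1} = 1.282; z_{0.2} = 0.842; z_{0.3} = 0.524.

For a paired (one-sample on differences) test: n = ((z_{α/2} + z_β) / d)².
z_{α/2} + z_β = 2.326 + 1.282 = 3.608.
n = (3.608 / 0.30)² = 12.027² = 144.64.
Round up.

n = 145 pairs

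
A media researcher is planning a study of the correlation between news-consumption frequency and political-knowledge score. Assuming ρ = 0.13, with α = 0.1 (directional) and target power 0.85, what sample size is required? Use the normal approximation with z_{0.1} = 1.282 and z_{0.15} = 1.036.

n = 318

Fisher's z: C = ½·ln((1+r)/(1−r)) = ½·ln(1.2989) = 0.1307.
n = ((z_{α} + z_β)/C)² + 3.
(1.282 + 1.036) / 0.1307 = 2.318 / 0.1307 = 17.735.
n = 17.735² + 3 = 314.54 + 3 = 317.5.
Round up.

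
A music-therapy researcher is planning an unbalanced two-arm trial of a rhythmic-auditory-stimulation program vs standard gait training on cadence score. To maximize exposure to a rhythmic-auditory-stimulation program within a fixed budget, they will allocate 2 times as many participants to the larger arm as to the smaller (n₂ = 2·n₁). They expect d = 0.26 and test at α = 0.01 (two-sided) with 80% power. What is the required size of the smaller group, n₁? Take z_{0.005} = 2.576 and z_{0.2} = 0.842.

n₁ = 260

With allocation ratio k = n₂/n₁ = 2, Var(x̄₁−x̄₂) = σ²(1/n₁ + 1/(k·n₁)) = σ²·(k+1)/(k·n₁).
So n₁ = (1 + 1/k)·((z_{α/2} + z_β)/d)² = 1.500 × (3.418/0.26)².
n₁ = 1.500 × 172.82 = 259.2.
Round up: n₁ = 260, giving n₂ = 2 × 260 = 520.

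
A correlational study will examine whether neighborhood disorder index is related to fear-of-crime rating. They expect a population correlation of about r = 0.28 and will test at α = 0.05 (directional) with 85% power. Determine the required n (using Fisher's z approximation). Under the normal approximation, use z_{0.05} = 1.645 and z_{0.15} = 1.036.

n = 90

Fisher's z: C = ½·ln((1+r)/(1−r)) = ½·ln(1.7778) = 0.2877.
n = ((z_{α} + z_β)/C)² + 3.
(1.645 + 1.036) / 0.2877 = 2.681 / 0.2877 = 9.319.
n = 9.319² + 3 = 86.84 + 3 = 89.8.
Round up.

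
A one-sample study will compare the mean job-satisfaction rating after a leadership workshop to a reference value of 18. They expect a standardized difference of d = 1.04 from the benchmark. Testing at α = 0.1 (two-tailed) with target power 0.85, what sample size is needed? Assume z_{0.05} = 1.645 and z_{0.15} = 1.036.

n = 7

For a one-sample test: n = ((z_{α/2} + z_β) / d)².
z_{α/2} + z_β = 1.645 + 1.036 = 2.681.
n = (2.681 / 1.04)² = 2.578² = 6.65.
Round up.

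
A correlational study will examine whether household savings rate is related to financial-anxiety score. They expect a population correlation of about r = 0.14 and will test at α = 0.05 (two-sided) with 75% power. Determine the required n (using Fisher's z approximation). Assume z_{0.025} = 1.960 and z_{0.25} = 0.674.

Fisher's z: C = ½·ln((1+r)/(1−r)) = ½·ln(1.3256) = 0.1409.
n = ((z_{α/2} + z_β)/C)² + 3.
(1.960 + 0.674) / 0.1409 = 2.634 / 0.1409 = 18.694.
n = 18.694² + 3 = 349.47 + 3 = 352.5.
Round up.

n = 353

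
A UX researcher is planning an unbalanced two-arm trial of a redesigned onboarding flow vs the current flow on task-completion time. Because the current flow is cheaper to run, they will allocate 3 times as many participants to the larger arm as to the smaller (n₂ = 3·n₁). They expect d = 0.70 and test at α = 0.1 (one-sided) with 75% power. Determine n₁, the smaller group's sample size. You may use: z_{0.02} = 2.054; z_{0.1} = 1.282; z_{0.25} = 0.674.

n₁ = 11

With allocation ratio k = n₂/n₁ = 3, Var(x̄₁−x̄₂) = σ²(1/n₁ + 1/(k·n₁)) = σ²·(k+1)/(k·n₁).
So n₁ = (1 + 1/k)·((z_{α} + z_β)/d)² = 1.333 × (1.956/0.70)².
n₁ = 1.333 × 7.81 = 10.4.
Round up: n₁ = 11, giving n₂ = 3 × 11 = 33.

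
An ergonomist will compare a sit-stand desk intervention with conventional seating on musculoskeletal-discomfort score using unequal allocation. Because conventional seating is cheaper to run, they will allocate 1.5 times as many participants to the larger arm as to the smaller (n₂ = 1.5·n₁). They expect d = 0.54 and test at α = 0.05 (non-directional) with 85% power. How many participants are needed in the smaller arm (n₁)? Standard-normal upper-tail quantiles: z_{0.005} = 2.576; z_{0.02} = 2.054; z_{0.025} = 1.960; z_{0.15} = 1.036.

With allocation ratio k = n₂/n₁ = 1.5, Var(x̄₁−x̄₂) = σ²(1/n₁ + 1/(k·n₁)) = σ²·(k+1)/(k·n₁).
So n₁ = (1 + 1/k)·((z_{α/2} + z_β)/d)² = 1.667 × (2.996/0.54)².
n₁ = 1.667 × 30.78 = 51.3.
Round up: n₁ = 52, giving n₂ = 1.5 × 52 = 78.

n₁ = 52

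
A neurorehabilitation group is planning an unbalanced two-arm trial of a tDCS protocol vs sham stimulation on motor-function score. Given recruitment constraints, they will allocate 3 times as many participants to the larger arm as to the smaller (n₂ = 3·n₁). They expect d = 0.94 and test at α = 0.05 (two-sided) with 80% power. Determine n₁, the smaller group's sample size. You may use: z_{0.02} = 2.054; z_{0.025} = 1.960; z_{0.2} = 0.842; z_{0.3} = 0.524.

n₁ = 12

With allocation ratio k = n₂/n₁ = 3, Var(x̄₁−x̄₂) = σ²(1/n₁ + 1/(k·n₁)) = σ²·(k+1)/(k·n₁).
So n₁ = (1 + 1/k)·((z_{α/2} + z_β)/d)² = 1.333 × (2.802/0.94)².
n₁ = 1.333 × 8.89 = 11.8.
Round up: n₁ = 12, giving n₂ = 3 × 12 = 36.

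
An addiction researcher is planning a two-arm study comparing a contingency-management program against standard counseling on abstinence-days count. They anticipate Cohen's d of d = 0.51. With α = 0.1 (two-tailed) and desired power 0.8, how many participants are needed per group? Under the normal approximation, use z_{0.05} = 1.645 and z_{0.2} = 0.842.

For two independent groups with equal n: n = 2·((z_{α/2} + z_β) / d)².
z_{α/2} + z_β = 1.645 + 0.842 = 2.487.
n = 2 × (2.487 / 0.51)² = 2 × 4.876² = 2 × 23.78 = 47.6.
Round up to the next whole participant.

n = 48 per group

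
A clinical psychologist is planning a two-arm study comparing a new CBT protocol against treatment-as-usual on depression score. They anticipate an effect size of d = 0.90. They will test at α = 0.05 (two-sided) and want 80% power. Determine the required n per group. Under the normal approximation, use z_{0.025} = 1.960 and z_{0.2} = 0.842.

For two independent groups with equal n: n = 2·((z_{α/2} + z_β) / d)².
z_{α/2} + z_β = 1.960 + 0.842 = 2.802.
n = 2 × (2.802 / 0.90)² = 2 × 3.113² = 2 × 9.69 = 19.4.
Round up to the next whole participant.

n = 20 per group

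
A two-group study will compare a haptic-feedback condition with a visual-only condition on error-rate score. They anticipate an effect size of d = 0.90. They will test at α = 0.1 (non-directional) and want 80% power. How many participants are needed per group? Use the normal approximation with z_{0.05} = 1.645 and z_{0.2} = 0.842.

For two independent groups with equal n: n = 2·((z_{α/2} + z_β) / d)².
z_{α/2} + z_β = 1.645 + 0.842 = 2.487.
n = 2 × (2.487 / 0.90)² = 2 × 2.763² = 2 × 7.64 = 15.3.
Round up to the next whole participant.

n = 16 per group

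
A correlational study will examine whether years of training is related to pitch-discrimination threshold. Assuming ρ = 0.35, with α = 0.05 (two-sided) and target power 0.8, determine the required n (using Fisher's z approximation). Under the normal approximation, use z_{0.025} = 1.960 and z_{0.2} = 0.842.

Fisher's z: C = ½·ln((1+r)/(1−r)) = ½·ln(2.0769) = 0.3654.
n = ((z_{α/2} + z_β)/C)² + 3.
(1.960 + 0.842) / 0.3654 = 2.802 / 0.3654 = 7.668.
n = 7.668² + 3 = 58.80 + 3 = 61.8.
Round up.

n = 62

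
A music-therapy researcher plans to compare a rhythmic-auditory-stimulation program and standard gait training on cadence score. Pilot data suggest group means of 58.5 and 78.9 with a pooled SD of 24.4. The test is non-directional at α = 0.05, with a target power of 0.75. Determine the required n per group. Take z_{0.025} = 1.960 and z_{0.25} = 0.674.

Cohen's d = |M₁ − M₂| / SD_pooled = |58.5 − 78.9| / 24.4 = 20.4 / 24.4 = 0.836.
For two independent groups with equal n: n = 2·((z_{α/2} + z_β) / d)².
z_{α/2} + z_β = 1.960 + 0.674 = 2.634.
n = 2 × (2.634 / 0.836)² = 2 × 3.151² = 2 × 9.93 = 19.9.
Round up to the next whole participant.

n = 20 per group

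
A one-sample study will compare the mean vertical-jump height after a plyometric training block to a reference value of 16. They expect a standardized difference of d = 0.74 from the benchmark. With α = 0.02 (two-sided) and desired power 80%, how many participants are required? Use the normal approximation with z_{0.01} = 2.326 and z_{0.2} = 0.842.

n = 19

For a one-sample test: n = ((z_{α/2} + z_β) / d)².
z_{α/2} + z_β = 2.326 + 0.842 = 3.168.
n = (3.168 / 0.74)² = 4.281² = 18.33.
Round up.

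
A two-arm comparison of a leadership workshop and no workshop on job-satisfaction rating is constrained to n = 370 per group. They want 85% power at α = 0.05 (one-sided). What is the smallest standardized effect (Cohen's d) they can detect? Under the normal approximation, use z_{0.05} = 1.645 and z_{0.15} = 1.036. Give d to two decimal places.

For two independent groups of n = 370 each: d_min = (z_{α} + z_β)·√(2/n).
z-sum = 1.645 + 1.036 = 2.681.
d_min = 2.681 × √(2/370) = 2.681 × 0.0735 = 0.197.

d_min ≈ 0.20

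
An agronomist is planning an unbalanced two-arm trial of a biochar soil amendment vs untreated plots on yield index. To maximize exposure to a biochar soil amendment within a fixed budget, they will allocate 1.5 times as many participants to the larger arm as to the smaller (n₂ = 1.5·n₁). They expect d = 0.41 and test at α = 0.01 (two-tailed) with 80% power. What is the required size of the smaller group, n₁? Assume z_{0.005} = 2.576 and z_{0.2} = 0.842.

With allocation ratio k = n₂/n₁ = 1.5, Var(x̄₁−x̄₂) = σ²(1/n₁ + 1/(k·n₁)) = σ²·(k+1)/(k·n₁).
So n₁ = (1 + 1/k)·((z_{α/2} + z_β)/d)² = 1.667 × (3.418/0.41)².
n₁ = 1.667 × 69.50 = 115.8.
Round up: n₁ = 116, giving n₂ = 1.5 × 116 = 174.

n₁ = 116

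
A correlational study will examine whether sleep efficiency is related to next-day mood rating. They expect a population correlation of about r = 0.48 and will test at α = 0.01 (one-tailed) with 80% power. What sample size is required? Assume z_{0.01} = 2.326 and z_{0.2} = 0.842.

n = 40

Fisher's z: C = ½·ln((1+r)/(1−r)) = ½·ln(2.8462) = 0.5230.
n = ((z_{α} + z_β)/C)² + 3.
(2.326 + 0.842) / 0.5230 = 3.168 / 0.5230 = 6.057.
n = 6.057² + 3 = 36.69 + 3 = 39.7.
Round up.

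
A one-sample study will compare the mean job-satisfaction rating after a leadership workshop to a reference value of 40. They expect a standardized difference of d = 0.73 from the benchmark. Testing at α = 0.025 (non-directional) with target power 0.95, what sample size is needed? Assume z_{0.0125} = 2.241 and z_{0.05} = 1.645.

For a one-sample test: n = ((z_{α/2} + z_β) / d)².
z_{α/2} + z_β = 2.241 + 1.645 = 3.886.
n = (3.886 / 0.73)² = 5.323² = 28.34.
Round up.

n = 29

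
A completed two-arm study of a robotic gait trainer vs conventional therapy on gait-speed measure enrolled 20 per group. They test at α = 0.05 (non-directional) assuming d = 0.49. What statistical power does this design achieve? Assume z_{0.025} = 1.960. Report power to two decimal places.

For two equal groups, power = Φ(d·√(n/2) − z_{α/2}).
d·√(n/2) = 0.49 × √(20/2) = 0.49 × 3.162 = 1.550.
z_β = 1.550 − 1.960 = -0.410.
Power = Φ(-0.410) = 0.341.

power ≈ 0.34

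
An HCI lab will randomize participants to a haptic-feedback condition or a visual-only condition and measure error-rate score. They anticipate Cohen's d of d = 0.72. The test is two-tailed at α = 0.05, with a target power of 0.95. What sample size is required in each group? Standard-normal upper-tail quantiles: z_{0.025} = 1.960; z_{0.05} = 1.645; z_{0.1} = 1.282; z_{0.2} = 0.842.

For two independent groups with equal n: n = 2·((z_{α/2} + z_β) / d)².
z_{α/2} + z_β = 1.960 + 1.645 = 3.605.
n = 2 × (3.605 / 0.72)² = 2 × 5.007² = 2 × 25.07 = 50.1.
Round up to the next whole participant.

n = 51 per group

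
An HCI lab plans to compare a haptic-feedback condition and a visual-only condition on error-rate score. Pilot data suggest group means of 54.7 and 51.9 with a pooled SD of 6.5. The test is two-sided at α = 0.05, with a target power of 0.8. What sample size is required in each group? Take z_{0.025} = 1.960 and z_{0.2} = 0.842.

n = 85 per group

Cohen's d = |M₁ − M₂| / SD_pooled = |54.7 − 51.9| / 6.5 = 2.8 / 6.5 = 0.431.
For two independent groups with equal n: n = 2·((z_{α/2} + z_β) / d)².
z_{α/2} + z_β = 1.960 + 0.842 = 2.802.
n = 2 × (2.802 / 0.431)² = 2 × 6.501² = 2 × 42.27 = 84.5.
Round up to the next whole participant.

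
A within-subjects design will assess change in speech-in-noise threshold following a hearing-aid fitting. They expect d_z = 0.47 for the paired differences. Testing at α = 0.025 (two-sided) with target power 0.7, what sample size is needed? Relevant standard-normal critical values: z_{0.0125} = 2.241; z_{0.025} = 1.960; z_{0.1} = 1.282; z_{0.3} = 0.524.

n = 35 pairs

For a paired (one-sample on differences) test: n = ((z_{α/2} + z_β) / d)².
z_{α/2} + z_β = 2.241 + 0.524 = 2.765.
n = (2.765 / 0.47)² = 5.883² = 34.61.
Round up.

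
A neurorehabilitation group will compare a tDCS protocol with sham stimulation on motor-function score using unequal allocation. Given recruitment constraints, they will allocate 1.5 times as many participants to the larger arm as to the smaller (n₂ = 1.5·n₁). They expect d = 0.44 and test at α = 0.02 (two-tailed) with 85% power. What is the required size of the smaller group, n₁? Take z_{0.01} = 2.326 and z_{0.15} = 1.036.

n₁ = 98

With allocation ratio k = n₂/n₁ = 1.5, Var(x̄₁−x̄₂) = σ²(1/n₁ + 1/(k·n₁)) = σ²·(k+1)/(k·n₁).
So n₁ = (1 + 1/k)·((z_{α/2} + z_β)/d)² = 1.667 × (3.362/0.44)².
n₁ = 1.667 × 58.38 = 97.3.
Round up: n₁ = 98, giving n₂ = 1.5 × 98 = 147.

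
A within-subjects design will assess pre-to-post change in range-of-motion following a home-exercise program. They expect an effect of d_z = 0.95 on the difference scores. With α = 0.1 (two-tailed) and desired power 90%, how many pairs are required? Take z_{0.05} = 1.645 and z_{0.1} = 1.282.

n = 10 pairs

For a paired (one-sample on differences) test: n = ((z_{α/2} + z_β) / d)².
z_{α/2} + z_β = 1.645 + 1.282 = 2.927.
n = (2.927 / 0.95)² = 3.081² = 9.49.
Round up.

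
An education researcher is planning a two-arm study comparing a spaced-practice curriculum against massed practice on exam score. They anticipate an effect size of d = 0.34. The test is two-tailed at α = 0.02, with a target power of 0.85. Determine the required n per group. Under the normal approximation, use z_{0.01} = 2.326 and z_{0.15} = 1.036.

For two independent groups with equal n: n = 2·((z_{α/2} + z_β) / d)².
z_{α/2} + z_β = 2.326 + 1.036 = 3.362.
n = 2 × (3.362 / 0.34)² = 2 × 9.888² = 2 × 97.78 = 195.6.
Round up to the next whole participant.

n = 196 per group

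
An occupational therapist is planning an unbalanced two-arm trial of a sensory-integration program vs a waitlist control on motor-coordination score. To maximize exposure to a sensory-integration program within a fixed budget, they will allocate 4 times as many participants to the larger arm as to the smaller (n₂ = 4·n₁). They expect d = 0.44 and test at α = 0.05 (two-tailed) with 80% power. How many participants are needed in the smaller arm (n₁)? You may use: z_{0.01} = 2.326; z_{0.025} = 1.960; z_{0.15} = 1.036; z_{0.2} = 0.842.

n₁ = 51

With allocation ratio k = n₂/n₁ = 4, Var(x̄₁−x̄₂) = σ²(1/n₁ + 1/(k·n₁)) = σ²·(k+1)/(k·n₁).
So n₁ = (1 + 1/k)·((z_{α/2} + z_β)/d)² = 1.250 × (2.802/0.44)².
n₁ = 1.250 × 40.55 = 50.7.
Round up: n₁ = 51, giving n₂ = 4 × 51 = 204.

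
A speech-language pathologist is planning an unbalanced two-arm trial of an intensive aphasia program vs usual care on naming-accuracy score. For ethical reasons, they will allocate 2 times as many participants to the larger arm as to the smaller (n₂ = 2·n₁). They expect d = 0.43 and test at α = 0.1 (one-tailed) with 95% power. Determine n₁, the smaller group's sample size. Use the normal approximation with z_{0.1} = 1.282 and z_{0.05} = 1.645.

With allocation ratio k = n₂/n₁ = 2, Var(x̄₁−x̄₂) = σ²(1/n₁ + 1/(k·n₁)) = σ²·(k+1)/(k·n₁).
So n₁ = (1 + 1/k)·((z_{α} + z_β)/d)² = 1.500 × (2.927/0.43)².
n₁ = 1.500 × 46.33 = 69.5.
Round up: n₁ = 70, giving n₂ = 2 × 70 = 140.

n₁ = 70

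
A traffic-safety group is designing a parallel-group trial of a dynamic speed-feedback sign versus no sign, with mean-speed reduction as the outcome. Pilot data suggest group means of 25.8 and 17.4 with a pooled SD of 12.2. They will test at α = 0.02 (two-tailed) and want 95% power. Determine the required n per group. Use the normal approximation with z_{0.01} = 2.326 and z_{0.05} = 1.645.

Cohen's d = |M₁ − M₂| / SD_pooled = |25.8 − 17.4| / 12.2 = 8.4 / 12.2 = 0.689.
For two independent groups with equal n: n = 2·((z_{α/2} + z_β) / d)².
z_{α/2} + z_β = 2.326 + 1.645 = 3.971.
n = 2 × (3.971 / 0.689)² = 2 × 5.763² = 2 × 33.22 = 66.4.
Round up to the next whole participant.

n = 67 per group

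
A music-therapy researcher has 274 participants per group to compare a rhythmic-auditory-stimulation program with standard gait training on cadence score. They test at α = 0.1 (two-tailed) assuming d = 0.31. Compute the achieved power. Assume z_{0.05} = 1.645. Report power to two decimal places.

power ≈ 0.98

For two equal groups, power = Φ(d·√(n/2) − z_{α/2}).
d·√(n/2) = 0.31 × √(274/2) = 0.31 × 11.705 = 3.628.
z_β = 3.628 − 1.645 = 1.983.
Power = Φ(1.983) = 0.976.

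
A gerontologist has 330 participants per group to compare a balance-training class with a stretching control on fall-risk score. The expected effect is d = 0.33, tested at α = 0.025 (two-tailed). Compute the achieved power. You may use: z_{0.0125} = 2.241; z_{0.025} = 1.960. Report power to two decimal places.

power ≈ 0.98

For two equal groups, power = Φ(d·√(n/2) − z_{α/2}).
d·√(n/2) = 0.33 × √(330/2) = 0.33 × 12.845 = 4.239.
z_β = 4.239 − 2.241 = 1.998.
Power = Φ(1.998) = 0.977.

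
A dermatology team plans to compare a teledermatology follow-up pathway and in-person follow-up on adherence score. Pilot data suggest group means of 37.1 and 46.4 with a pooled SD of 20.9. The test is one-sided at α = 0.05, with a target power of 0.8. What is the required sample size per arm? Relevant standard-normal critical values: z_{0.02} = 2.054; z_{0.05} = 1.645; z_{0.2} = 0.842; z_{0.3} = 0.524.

n = 63 per group

Cohen's d = |M₁ − M₂| / SD_pooled = |37.1 − 46.4| / 20.9 = 9.3 / 20.9 = 0.445.
For two independent groups with equal n: n = 2·((z_{α} + z_β) / d)².
z_{α} + z_β = 1.645 + 0.842 = 2.487.
n = 2 × (2.487 / 0.445)² = 2 × 5.589² = 2 × 31.23 = 62.5.
Round up to the next whole participant.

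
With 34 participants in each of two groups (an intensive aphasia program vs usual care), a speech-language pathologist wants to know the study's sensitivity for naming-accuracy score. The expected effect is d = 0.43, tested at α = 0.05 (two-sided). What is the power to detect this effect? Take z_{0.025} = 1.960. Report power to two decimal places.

power ≈ 0.43

For two equal groups, power = Φ(d·√(n/2) − z_{α/2}).
d·√(n/2) = 0.43 × √(34/2) = 0.43 × 4.123 = 1.773.
z_β = 1.773 − 1.960 = -0.187.
Power = Φ(-0.187) = 0.426.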